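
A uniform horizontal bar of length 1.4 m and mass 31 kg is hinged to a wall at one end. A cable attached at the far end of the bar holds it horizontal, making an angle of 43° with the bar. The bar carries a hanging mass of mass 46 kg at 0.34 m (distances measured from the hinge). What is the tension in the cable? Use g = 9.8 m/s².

T ≈ 383 N

Sum moments about the hinge (the unknown hinge reaction has zero arm there).
Beam weight: 31 × 9.8 = 303.8 N down at 0.7 m → arm 0.7 m, τ = 303.8 × 0.7 = 212.7 N·m clockwise.
Hanging mass: 46 × 9.8 = 450.8 N down at 0.34 m → arm 0.34 m, τ = 450.8 × 0.34 = 153.3 N·m clockwise.
Total clockwise load moment = 366 N·m.
The cable tension T acts at 1.4 m; only its component perpendicular to the bar, T sinθ, produces torque. sin 43° = 0.682.
Στ = 0 ⇒ T × 1.4 × 0.682 = 366 ⇒ T = 366 / 0.9548 = 383 N.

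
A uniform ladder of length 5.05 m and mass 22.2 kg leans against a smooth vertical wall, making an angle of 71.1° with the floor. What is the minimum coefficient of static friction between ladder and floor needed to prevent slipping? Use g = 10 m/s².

μ_min ≈ 0.171

Choose the foot of the ladder as the axis so the floor normal and friction both act there and drop out.
Ladder weight 22.2×10 = 222 N acts at 2.525 m along the ladder; its horizontal arm is 2.525·cos71.1° = 0.8179 m → τ = 181.6 N·m clockwise.
Wall normal N acts horizontally at the top; its moment arm is the height L sinθ = 5.05·sin71.1° = 4.778 m, counterclockwise.
Balancing moments: N × 4.778 = 181.6, giving N = 38.01 N.
ΣFx = 0 ⇒ f = N_wall = 38.01 N. ΣFy = 0 ⇒ N_floor = 222 N.
μ_min = f / N_floor = 38.01 / 222 = 0.171.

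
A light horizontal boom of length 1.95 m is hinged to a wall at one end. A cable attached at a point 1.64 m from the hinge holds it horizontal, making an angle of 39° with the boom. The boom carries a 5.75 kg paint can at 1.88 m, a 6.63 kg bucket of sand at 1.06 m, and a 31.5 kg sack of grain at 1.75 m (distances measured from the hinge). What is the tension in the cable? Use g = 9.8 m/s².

T ≈ 693 N

Sum moments about the hinge (the unknown hinge reaction has zero arm there).
Paint can: 5.75 × 9.8 = 56.35 N down at 1.88 m → arm 1.88 m, τ = 56.35 × 1.88 = 105.9 N·m clockwise.
Bucket of sand: 6.63 × 9.8 = 64.97 N down at 1.06 m → arm 1.06 m, τ = 64.97 × 1.06 = 68.87 N·m clockwise.
Sack of grain: 31.5 × 9.8 = 308.7 N down at 1.75 m → arm 1.75 m, τ = 308.7 × 1.75 = 540.2 N·m clockwise.
Total clockwise load moment = 715 N·m.
The cable tension T acts at 1.64 m; only its component perpendicular to the boom, T sinθ, produces torque. sin 39° = 0.6293.
For rotational equilibrium, T × 1.64 × 0.6293 = 715, so T = 715 / 1.032 = 693 N.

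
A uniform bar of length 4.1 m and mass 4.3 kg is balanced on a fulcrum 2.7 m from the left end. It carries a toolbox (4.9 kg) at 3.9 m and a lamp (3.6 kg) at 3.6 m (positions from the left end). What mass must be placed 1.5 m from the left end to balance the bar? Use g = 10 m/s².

Choose the fulcrum (at 2.7 m from the left end) as the axis so the support reaction has zero arm there.
Beam weight: 4.3 × 10 = 43 N down at 2.05 m → arm 0.65 m, τ = 43 × 0.65 = 27.95 N·m counterclockwise.
Toolbox: 4.9 × 10 = 49 N down at 3.9 m → arm 1.2 m, τ = 49 × 1.2 = 58.8 N·m clockwise.
Lamp: 3.6 × 10 = 36 N down at 3.6 m → arm 0.9 m, τ = 36 × 0.9 = 32.4 N·m clockwise.
Net moment of known loads = 63.25 N·m clockwise.
An unknown mass m at 1.5 m has arm 1.2 m; its moment is m·g·1.2 counterclockwise.
For rotational equilibrium, m × 10 × 1.2 = 63.25, so m = 63.25 / (10 × 1.2) = 5.27 kg.

m ≈ 5.27 kg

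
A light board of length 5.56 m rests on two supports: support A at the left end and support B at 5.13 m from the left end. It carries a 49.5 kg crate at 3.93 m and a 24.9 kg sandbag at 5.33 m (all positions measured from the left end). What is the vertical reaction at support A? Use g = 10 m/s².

Take moments about support B.
Crate: 49.5 × 10 = 495 N down at 3.93 m → arm 1.2 m, τ = 495 × 1.2 = 594 N·m counterclockwise.
Sandbag: 24.9 × 10 = 249 N down at 5.33 m → arm 0.2 m, τ = 249 × 0.2 = 49.8 N·m clockwise.
Net load moment about support B = 544.2 N·m counterclockwise.
Reaction R at support A is upward at 0 m, arm 5.13 m → moment R × 5.13 clockwise.
Στ = 0 ⇒ R × 5.13 = 544.2 ⇒ R = 106 N.

R_A ≈ 106 N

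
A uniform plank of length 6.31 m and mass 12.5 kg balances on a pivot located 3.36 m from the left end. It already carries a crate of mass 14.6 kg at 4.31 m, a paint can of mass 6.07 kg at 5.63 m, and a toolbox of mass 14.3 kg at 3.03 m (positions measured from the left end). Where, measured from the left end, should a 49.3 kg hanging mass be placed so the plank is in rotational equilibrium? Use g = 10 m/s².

Choose the pivot (at 3.36 m from the left end) as the axis so the support reaction has zero arm there.
Beam weight: 12.5 × 10 = 125 N down at 3.155 m → arm 0.205 m, τ = 125 × 0.205 = 25.62 N·m counterclockwise.
Crate: 14.6 × 10 = 146 N down at 4.31 m → arm 0.95 m, τ = 146 × 0.95 = 138.7 N·m clockwise.
Paint can: 6.07 × 10 = 60.7 N down at 5.63 m → arm 2.27 m, τ = 60.7 × 2.27 = 137.8 N·m clockwise.
Toolbox: 14.3 × 10 = 143 N down at 3.03 m → arm 0.33 m, τ = 143 × 0.33 = 47.19 N·m counterclockwise.
Net moment of existing loads = 203.7 N·m clockwise.
The hanging mass weighs 49.3 × 10 = 493 N and must supply an equal counterclockwise moment, so its lever arm about the pivot is 203.7 / 493 = 0.413 m.
That puts it at 3.36 − 0.413 = 2.95 m from the left end.

x ≈ 2.95 m from the left end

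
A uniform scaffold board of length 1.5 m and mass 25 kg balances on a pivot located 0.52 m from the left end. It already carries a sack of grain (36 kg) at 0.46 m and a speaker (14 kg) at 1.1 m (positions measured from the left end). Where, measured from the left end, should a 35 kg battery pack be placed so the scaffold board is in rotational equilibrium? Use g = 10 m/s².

x ≈ 0.185 m from the left end

About the pivot (at 0.52 m from the left end):
Beam weight: 25 × 10 = 250 N down at 0.75 m → arm 0.23 m, τ = 250 × 0.23 = 57.5 N·m clockwise.
Sack of grain: 36 × 10 = 360 N down at 0.46 m → arm 0.06 m, τ = 360 × 0.06 = 21.6 N·m counterclockwise.
Speaker: 14 × 10 = 140 N down at 1.1 m → arm 0.58 m, τ = 140 × 0.58 = 81.2 N·m clockwise.
Net moment of existing loads = 117.1 N·m clockwise.
The battery pack weighs 35 × 10 = 350 N and must supply an equal counterclockwise moment, so its lever arm about the pivot is 117.1 / 350 = 0.335 m.
That puts it at 0.52 − 0.335 = 0.185 m from the left end.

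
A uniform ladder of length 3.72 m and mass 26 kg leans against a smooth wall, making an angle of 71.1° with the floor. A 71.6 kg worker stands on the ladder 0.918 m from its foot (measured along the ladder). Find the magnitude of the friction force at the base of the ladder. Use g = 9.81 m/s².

Choose the foot of the ladder as the axis so the floor normal and friction both act there and drop out.
Ladder weight 26×9.81 = 255.1 N acts at 1.86 m along the ladder; its horizontal arm is 1.86·cos71.1° = 0.6025 m → τ = 153.7 N·m clockwise.
Worker: 71.6×9.81 = 702.4 N at 0.918 m → arm 0.2974 m → τ = 208.9 N·m clockwise.
Wall normal N acts horizontally at the top; its moment arm is the height L sinθ = 3.72·sin71.1° = 3.519 m, counterclockwise.
Setting net torque to zero: N × 3.519 = 362.6 → N = 103 N.
ΣFx = 0: friction at the foot balances the wall's push, so f = N_wall = 103 N.

f ≈ 103 N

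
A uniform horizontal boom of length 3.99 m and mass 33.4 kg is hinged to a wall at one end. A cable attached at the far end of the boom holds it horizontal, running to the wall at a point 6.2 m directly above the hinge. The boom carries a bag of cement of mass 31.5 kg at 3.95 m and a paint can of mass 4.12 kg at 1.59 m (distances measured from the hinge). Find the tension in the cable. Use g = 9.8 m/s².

Take moments about the hinge.
Beam weight: 33.4 × 9.8 = 327.3 N down at 1.995 m → arm 1.995 m, τ = 327.3 × 1.995 = 653 N·m clockwise.
Bag of cement: 31.5 × 9.8 = 308.7 N down at 3.95 m → arm 3.95 m, τ = 308.7 × 3.95 = 1219 N·m clockwise.
Paint can: 4.12 × 9.8 = 40.38 N down at 1.59 m → arm 1.59 m, τ = 40.38 × 1.59 = 64.2 N·m clockwise.
Total clockwise load moment = 1936 N·m.
The cable tension T acts at 3.99 m; only its component perpendicular to the boom, T sinθ, produces torque. sinθ = h/√(h²+d²) = 6.2/√(6.2²+3.99²) = 0.8409.
Στ = 0 ⇒ T × 3.99 × 0.8409 = 1936 ⇒ T = 1936 / 3.355 = 577 N.

T ≈ 577 N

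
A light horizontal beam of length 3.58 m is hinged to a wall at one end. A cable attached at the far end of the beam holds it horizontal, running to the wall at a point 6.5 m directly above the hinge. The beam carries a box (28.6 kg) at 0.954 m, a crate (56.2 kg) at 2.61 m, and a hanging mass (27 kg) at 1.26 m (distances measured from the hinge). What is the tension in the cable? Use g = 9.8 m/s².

Sum moments about the hinge (the unknown hinge reaction has zero arm there).
Box: 28.6 × 9.8 = 280.3 N down at 0.954 m → arm 0.954 m, τ = 280.3 × 0.954 = 267.4 N·m clockwise.
Crate: 56.2 × 9.8 = 550.8 N down at 2.61 m → arm 2.61 m, τ = 550.8 × 2.61 = 1438 N·m clockwise.
Hanging mass: 27 × 9.8 = 264.6 N down at 1.26 m → arm 1.26 m, τ = 264.6 × 1.26 = 333.4 N·m clockwise.
Total clockwise load moment = 2039 N·m.
The cable tension T acts at 3.58 m; only its component perpendicular to the beam, T sinθ, produces torque. sinθ = h/√(h²+d²) = 6.5/√(6.5²+3.58²) = 0.8759.
Balancing moments: T × 3.58 × 0.8759 = 2039, giving T = 2039 / 3.136 = 650 N.

T ≈ 650 N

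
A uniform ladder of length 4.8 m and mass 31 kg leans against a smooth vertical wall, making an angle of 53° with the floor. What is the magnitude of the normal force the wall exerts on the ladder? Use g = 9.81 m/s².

Take moments about the foot of the ladder.
Ladder weight 31×9.81 = 304.1 N acts at 2.4 m along the ladder; its horizontal arm is 2.4·cos53° = 1.444 m → τ = 439.1 N·m clockwise.
Wall normal N acts horizontally at the top; its moment arm is the height L sinθ = 4.8·sin53° = 3.833 m, counterclockwise.
Setting net torque to zero: N × 3.833 = 439.1 → N = 115 N.

N_wall ≈ 115 N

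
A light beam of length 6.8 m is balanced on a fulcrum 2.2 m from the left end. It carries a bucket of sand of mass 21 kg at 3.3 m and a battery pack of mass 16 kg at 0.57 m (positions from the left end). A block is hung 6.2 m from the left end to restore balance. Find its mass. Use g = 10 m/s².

About the fulcrum (at 2.2 m from the left end):
Bucket of sand: 21 × 10 = 210 N down at 3.3 m → arm 1.1 m, τ = 210 × 1.1 = 231 N·m clockwise.
Battery pack: 16 × 10 = 160 N down at 0.57 m → arm 1.63 m, τ = 160 × 1.63 = 260.8 N·m counterclockwise.
Net moment of known loads = 29.8 N·m counterclockwise.
An unknown mass m at 6.2 m has arm 4 m; its moment is m·g·4 clockwise.
Στ = 0 ⇒ m × 10 × 4 = 29.8 ⇒ m = 29.8 / (10 × 4) = 0.745 kg.

m ≈ 0.745 kg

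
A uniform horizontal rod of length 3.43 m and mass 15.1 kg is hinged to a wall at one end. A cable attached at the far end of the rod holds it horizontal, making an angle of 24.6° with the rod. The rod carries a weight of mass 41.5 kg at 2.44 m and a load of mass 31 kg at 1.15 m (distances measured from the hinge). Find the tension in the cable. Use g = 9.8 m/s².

Sum moments about the hinge (the unknown hinge reaction has zero arm there).
Beam weight: 15.1 × 9.8 = 148 N down at 1.715 m → arm 1.715 m, τ = 148 × 1.715 = 253.8 N·m clockwise.
Weight: 41.5 × 9.8 = 406.7 N down at 2.44 m → arm 2.44 m, τ = 406.7 × 2.44 = 992.3 N·m clockwise.
Load: 31 × 9.8 = 303.8 N down at 1.15 m → arm 1.15 m, τ = 303.8 × 1.15 = 349.4 N·m clockwise.
Total clockwise load moment = 1596 N·m.
The cable tension T acts at 3.43 m; only its component perpendicular to the rod, T sinθ, produces torque. sin 24.6° = 0.4163.
Setting net torque to zero: T × 3.43 × 0.4163 = 1596 → T = 1596 / 1.428 = 1120 N.

T ≈ 1120 N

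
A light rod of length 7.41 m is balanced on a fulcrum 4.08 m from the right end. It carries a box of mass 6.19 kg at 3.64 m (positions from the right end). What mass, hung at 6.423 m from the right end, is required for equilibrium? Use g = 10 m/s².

m ≈ 1.16 kg

Choose the fulcrum (at 4.08 m from the right end) as the axis so the support reaction has zero arm there.
Box: 6.19 × 10 = 61.9 N down at 3.64 m → arm 0.44 m, τ = 61.9 × 0.44 = 27.24 N·m clockwise.
Net moment of known loads = 27.24 N·m clockwise.
An unknown mass m at 6.423 m has arm 2.343 m; its moment is m·g·2.343 counterclockwise.
Setting net torque to zero: m × 10 × 2.343 = 27.24 → m = 27.24 / (10 × 2.343) = 1.16 kg.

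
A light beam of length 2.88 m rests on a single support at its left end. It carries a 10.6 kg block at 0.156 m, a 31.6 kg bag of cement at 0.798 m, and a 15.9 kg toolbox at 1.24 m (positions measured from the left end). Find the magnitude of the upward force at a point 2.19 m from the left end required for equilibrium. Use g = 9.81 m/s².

F ≈ 209 N

Taking torques about the left end:
Block: 10.6 × 9.81 = 104 N down at 0.156 m → arm 0.156 m, τ = 104 × 0.156 = 16.22 N·m clockwise.
Bag of cement: 31.6 × 9.81 = 310 N down at 0.798 m → arm 0.798 m, τ = 310 × 0.798 = 247.4 N·m clockwise.
Toolbox: 15.9 × 9.81 = 156 N down at 1.24 m → arm 1.24 m, τ = 156 × 1.24 = 193.4 N·m clockwise.
Net moment of the loads = 457 N·m clockwise.
The upward force F acts at a point 2.19 m from the left end, arm 2.19 m, giving F × 2.19 counterclockwise.
For rotational equilibrium, F × 2.19 = 457, so F = 457 / 2.19 = 209 N.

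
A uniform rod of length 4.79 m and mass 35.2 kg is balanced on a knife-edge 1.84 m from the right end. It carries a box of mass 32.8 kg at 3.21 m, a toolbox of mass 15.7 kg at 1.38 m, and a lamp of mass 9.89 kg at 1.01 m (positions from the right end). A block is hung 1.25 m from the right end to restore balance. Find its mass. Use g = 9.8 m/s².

About the knife-edge (at 1.84 m from the right end):
Beam weight: 35.2 × 9.8 = 345 N down at 2.395 m → arm 0.555 m, τ = 345 × 0.555 = 191.5 N·m counterclockwise.
Box: 32.8 × 9.8 = 321.4 N down at 3.21 m → arm 1.37 m, τ = 321.4 × 1.37 = 440.3 N·m counterclockwise.
Toolbox: 15.7 × 9.8 = 153.9 N down at 1.38 m → arm 0.46 m, τ = 153.9 × 0.46 = 70.79 N·m clockwise.
Lamp: 9.89 × 9.8 = 96.92 N down at 1.01 m → arm 0.83 m, τ = 96.92 × 0.83 = 80.44 N·m clockwise.
Net moment of known loads = 480.6 N·m counterclockwise.
An unknown mass m at 1.25 m has arm 0.59 m; its moment is m·g·0.59 clockwise.
Balancing moments: m × 9.8 × 0.59 = 480.6, giving m = 480.6 / (9.8 × 0.59) = 83.1 kg.

m ≈ 83.1 kg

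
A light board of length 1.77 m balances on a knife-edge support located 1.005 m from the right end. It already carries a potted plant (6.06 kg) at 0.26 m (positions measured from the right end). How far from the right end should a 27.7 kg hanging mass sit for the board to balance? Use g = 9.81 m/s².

x ≈ 1.17 m from the right end

Take moments about the knife-edge support (at 1.005 m from the right end).
Potted plant: 6.06 × 9.81 = 59.45 N down at 0.26 m → arm 0.745 m, τ = 59.45 × 0.745 = 44.29 N·m clockwise.
Net moment of existing loads = 44.29 N·m clockwise.
The hanging mass weighs 27.7 × 9.81 = 271.7 N and must supply an equal counterclockwise moment, so its lever arm about the knife-edge support is 44.29 / 271.7 = 0.163 m.
That puts it at 1.005 + 0.163 = 1.17 m from the right end.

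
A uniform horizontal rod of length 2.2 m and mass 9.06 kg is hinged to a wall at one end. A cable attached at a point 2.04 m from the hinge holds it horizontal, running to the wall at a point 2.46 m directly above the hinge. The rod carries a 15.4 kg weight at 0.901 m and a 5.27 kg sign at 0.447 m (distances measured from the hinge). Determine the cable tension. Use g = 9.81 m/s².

Sum moments about the hinge (the unknown hinge reaction has zero arm there).
Beam weight: 9.06 × 9.81 = 88.88 N down at 1.1 m → arm 1.1 m, τ = 88.88 × 1.1 = 97.77 N·m clockwise.
Weight: 15.4 × 9.81 = 151.1 N down at 0.901 m → arm 0.901 m, τ = 151.1 × 0.901 = 136.1 N·m clockwise.
Sign: 5.27 × 9.81 = 51.7 N down at 0.447 m → arm 0.447 m, τ = 51.7 × 0.447 = 23.11 N·m clockwise.
Total clockwise load moment = 257 N·m.
The cable tension T acts at 2.04 m; only its component perpendicular to the rod, T sinθ, produces torque. sinθ = h/√(h²+d²) = 2.46/√(2.46²+2.04²) = 0.7698.
Balancing moments: T × 2.04 × 0.7698 = 257, giving T = 257 / 1.57 = 164 N.

T ≈ 164 N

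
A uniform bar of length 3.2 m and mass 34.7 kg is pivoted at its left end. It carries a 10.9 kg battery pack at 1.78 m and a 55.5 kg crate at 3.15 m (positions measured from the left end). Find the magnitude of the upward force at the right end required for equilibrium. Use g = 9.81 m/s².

F ≈ 766 N

Choose the left end as the axis so the unknown pivot reaction has zero arm there.
Beam weight: 34.7 × 9.81 = 340.4 N down at 1.6 m → arm 1.6 m, τ = 340.4 × 1.6 = 544.6 N·m clockwise.
Battery pack: 10.9 × 9.81 = 106.9 N down at 1.78 m → arm 1.78 m, τ = 106.9 × 1.78 = 190.3 N·m clockwise.
Crate: 55.5 × 9.81 = 544.5 N down at 3.15 m → arm 3.15 m, τ = 544.5 × 3.15 = 1715 N·m clockwise.
Net moment of the loads = 2450 N·m clockwise.
The upward force F acts at the right end, arm 3.2 m, giving F × 3.2 counterclockwise.
Balancing moments: F × 3.2 = 2450, giving F = 2450 / 3.2 = 766 N.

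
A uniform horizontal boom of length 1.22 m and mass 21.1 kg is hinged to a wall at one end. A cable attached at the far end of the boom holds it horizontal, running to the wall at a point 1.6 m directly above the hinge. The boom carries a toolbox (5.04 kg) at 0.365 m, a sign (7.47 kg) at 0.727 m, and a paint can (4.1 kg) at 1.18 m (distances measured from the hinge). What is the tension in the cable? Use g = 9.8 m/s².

About the hinge:
Beam weight: 21.1 × 9.8 = 206.8 N down at 0.61 m → arm 0.61 m, τ = 206.8 × 0.61 = 126.1 N·m clockwise.
Toolbox: 5.04 × 9.8 = 49.39 N down at 0.365 m → arm 0.365 m, τ = 49.39 × 0.365 = 18.03 N·m clockwise.
Sign: 7.47 × 9.8 = 73.21 N down at 0.727 m → arm 0.727 m, τ = 73.21 × 0.727 = 53.22 N·m clockwise.
Paint can: 4.1 × 9.8 = 40.18 N down at 1.18 m → arm 1.18 m, τ = 40.18 × 1.18 = 47.41 N·m clockwise.
Total clockwise load moment = 244.8 N·m.
The cable tension T acts at 1.22 m; only its component perpendicular to the boom, T sinθ, produces torque. sinθ = h/√(h²+d²) = 1.6/√(1.6²+1.22²) = 0.7952.
For rotational equilibrium, T × 1.22 × 0.7952 = 244.8, so T = 244.8 / 0.9701 = 252 N.

T ≈ 252 N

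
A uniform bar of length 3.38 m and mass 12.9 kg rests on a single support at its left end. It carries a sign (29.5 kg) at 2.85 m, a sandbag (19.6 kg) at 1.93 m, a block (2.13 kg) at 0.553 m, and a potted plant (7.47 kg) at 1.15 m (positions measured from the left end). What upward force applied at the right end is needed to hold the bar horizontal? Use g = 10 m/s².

F ≈ 454 N

Take moments about the left end.
Beam weight: 12.9 × 10 = 129 N down at 1.69 m → arm 1.69 m, τ = 129 × 1.69 = 218 N·m clockwise.
Sign: 29.5 × 10 = 295 N down at 2.85 m → arm 2.85 m, τ = 295 × 2.85 = 840.8 N·m clockwise.
Sandbag: 19.6 × 10 = 196 N down at 1.93 m → arm 1.93 m, τ = 196 × 1.93 = 378.3 N·m clockwise.
Block: 2.13 × 10 = 21.3 N down at 0.553 m → arm 0.553 m, τ = 21.3 × 0.553 = 11.78 N·m clockwise.
Potted plant: 7.47 × 10 = 74.7 N down at 1.15 m → arm 1.15 m, τ = 74.7 × 1.15 = 85.91 N·m clockwise.
Net moment of the loads = 1535 N·m clockwise.
The upward force F acts at the right end, arm 3.38 m, giving F × 3.38 counterclockwise.
For rotational equilibrium, F × 3.38 = 1535, so F = 1535 / 3.38 = 454 N.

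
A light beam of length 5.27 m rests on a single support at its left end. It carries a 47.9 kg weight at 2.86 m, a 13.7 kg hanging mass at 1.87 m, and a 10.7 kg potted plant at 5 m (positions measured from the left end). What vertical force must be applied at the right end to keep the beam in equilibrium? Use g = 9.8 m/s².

Taking torques about the left end:
Weight: 47.9 × 9.8 = 469.4 N down at 2.86 m → arm 2.86 m, τ = 469.4 × 2.86 = 1342 N·m clockwise.
Hanging mass: 13.7 × 9.8 = 134.3 N down at 1.87 m → arm 1.87 m, τ = 134.3 × 1.87 = 251.1 N·m clockwise.
Potted plant: 10.7 × 9.8 = 104.9 N down at 5 m → arm 5 m, τ = 104.9 × 5 = 524.5 N·m clockwise.
Net moment of the loads = 2118 N·m clockwise.
The upward force F acts at the right end, arm 5.27 m, giving F × 5.27 counterclockwise.
For rotational equilibrium, F × 5.27 = 2118, so F = 2118 / 5.27 = 402 N.

F ≈ 402 N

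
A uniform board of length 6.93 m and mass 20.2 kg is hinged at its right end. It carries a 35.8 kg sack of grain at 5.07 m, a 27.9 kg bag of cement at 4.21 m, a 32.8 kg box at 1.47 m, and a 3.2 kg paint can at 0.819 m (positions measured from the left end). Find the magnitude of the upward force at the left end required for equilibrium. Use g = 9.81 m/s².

F ≈ 582 N

About the right end:
Beam weight: 20.2 × 9.81 = 198.2 N down at 3.465 m → arm 3.465 m, τ = 198.2 × 3.465 = 686.8 N·m counterclockwise.
Sack of grain: 35.8 × 9.81 = 351.2 N down at 5.07 m → arm 1.86 m, τ = 351.2 × 1.86 = 653.2 N·m counterclockwise.
Bag of cement: 27.9 × 9.81 = 273.7 N down at 4.21 m → arm 2.72 m, τ = 273.7 × 2.72 = 744.5 N·m counterclockwise.
Box: 32.8 × 9.81 = 321.8 N down at 1.47 m → arm 5.46 m, τ = 321.8 × 5.46 = 1757 N·m counterclockwise.
Paint can: 3.2 × 9.81 = 31.39 N down at 0.819 m → arm 6.111 m, τ = 31.39 × 6.111 = 191.8 N·m counterclockwise.
Net moment of the loads = 4033 N·m counterclockwise.
The upward force F acts at the left end, arm 6.93 m, giving F × 6.93 clockwise.
For rotational equilibrium, F × 6.93 = 4033, so F = 4033 / 6.93 = 582 N.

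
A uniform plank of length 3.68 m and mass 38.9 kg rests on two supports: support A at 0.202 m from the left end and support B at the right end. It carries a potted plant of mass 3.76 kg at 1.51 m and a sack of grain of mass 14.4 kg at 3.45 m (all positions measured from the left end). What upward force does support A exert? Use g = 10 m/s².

Choose support B as the axis so its reaction then has zero moment arm.
Beam weight: 38.9 × 10 = 389 N down at 1.84 m → arm 1.84 m, τ = 389 × 1.84 = 715.8 N·m counterclockwise.
Potted plant: 3.76 × 10 = 37.6 N down at 1.51 m → arm 2.17 m, τ = 37.6 × 2.17 = 81.59 N·m counterclockwise.
Sack of grain: 14.4 × 10 = 144 N down at 3.45 m → arm 0.23 m, τ = 144 × 0.23 = 33.12 N·m counterclockwise.
Net load moment about support B = 830.5 N·m counterclockwise.
Reaction R at support A is upward at 0.202 m, arm 3.478 m → moment R × 3.478 clockwise.
Balancing moments: R × 3.478 = 830.5, giving R = 239 N.

R_A ≈ 239 N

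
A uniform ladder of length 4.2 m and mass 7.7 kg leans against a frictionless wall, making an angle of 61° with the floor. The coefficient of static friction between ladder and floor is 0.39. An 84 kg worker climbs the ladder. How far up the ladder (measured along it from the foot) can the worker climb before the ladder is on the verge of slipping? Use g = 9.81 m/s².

Choose the foot of the ladder as the axis so the floor normal and friction both act there and drop out.
Ladder weight 7.7×9.81 = 75.54 N acts at 2.1 m along the ladder; its horizontal arm is 2.1·cos61° = 1.018 m → τ = 76.9 N·m clockwise.
Worker weight 84×9.81 = 824 N at distance d → arm d·cos61° → τ = 824·d·0.4848 clockwise.
Wall normal N at the top has arm L sinθ = 3.673 m counterclockwise, so Στ = 0 gives N·3.673 = 76.9 + 399.5·d.
ΣFy = 0 ⇒ N_floor = 899.5 N, so the maximum friction is μ_s·N_floor = 0.39×899.5 = 350.8 N. ΣFx = 0 ⇒ N_wall = f, so at the slipping point N = 350.8 N.
Substituting: 350.8×3.673 = 76.9 + 399.5·d ⇒ d = (1288 − 76.9) / 399.5 = 3.03 m.

d ≈ 3.03 m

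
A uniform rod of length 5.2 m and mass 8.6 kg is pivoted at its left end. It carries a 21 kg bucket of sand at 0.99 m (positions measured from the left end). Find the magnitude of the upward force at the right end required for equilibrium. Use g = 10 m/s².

Take moments about the left end.
Beam weight: 8.6 × 10 = 86 N down at 2.6 m → arm 2.6 m, τ = 86 × 2.6 = 223.6 N·m clockwise.
Bucket of sand: 21 × 10 = 210 N down at 0.99 m → arm 0.99 m, τ = 210 × 0.99 = 207.9 N·m clockwise.
Net moment of the loads = 431.5 N·m clockwise.
The upward force F acts at the right end, arm 5.2 m, giving F × 5.2 counterclockwise.
For rotational equilibrium, F × 5.2 = 431.5, so F = 431.5 / 5.2 = 83 N.

F ≈ 83 N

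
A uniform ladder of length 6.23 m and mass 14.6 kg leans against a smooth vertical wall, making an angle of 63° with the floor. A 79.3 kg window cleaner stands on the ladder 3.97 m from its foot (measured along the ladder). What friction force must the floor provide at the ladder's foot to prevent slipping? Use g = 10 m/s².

f ≈ 295 N

Take moments about the foot of the ladder.
Ladder weight 14.6×10 = 146 N acts at 3.115 m along the ladder; its horizontal arm is 3.115·cos63° = 1.414 m → τ = 206.4 N·m clockwise.
Window cleaner: 79.3×10 = 793 N at 3.97 m → arm 1.802 m → τ = 1429 N·m clockwise.
Wall normal N acts horizontally at the top; its moment arm is the height L sinθ = 6.23·sin63° = 5.551 m, counterclockwise.
Setting net torque to zero: N × 5.551 = 1635 → N = 295 N.
ΣFx = 0: friction at the foot balances the wall's push, so f = N_wall = 295 N.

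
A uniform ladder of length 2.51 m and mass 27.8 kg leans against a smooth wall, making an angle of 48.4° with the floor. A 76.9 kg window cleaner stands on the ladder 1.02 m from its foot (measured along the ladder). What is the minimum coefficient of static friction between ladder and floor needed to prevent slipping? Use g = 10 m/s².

Taking torques about the foot of the ladder:
Ladder weight 27.8×10 = 278 N acts at 1.255 m along the ladder; its horizontal arm is 1.255·cos48.4° = 0.8332 m → τ = 231.6 N·m clockwise.
Window cleaner: 76.9×10 = 769 N at 1.02 m → arm 0.6772 m → τ = 520.8 N·m clockwise.
Wall normal N acts horizontally at the top; its moment arm is the height L sinθ = 2.51·sin48.4° = 1.877 m, counterclockwise.
Setting net torque to zero: N × 1.877 = 752.4 → N = 400.9 N.
ΣFx = 0 ⇒ f = N_wall = 400.9 N. ΣFy = 0 ⇒ N_floor = 1047 N.
μ_min = f / N_floor = 400.9 / 1047 = 0.383.

μ_min ≈ 0.383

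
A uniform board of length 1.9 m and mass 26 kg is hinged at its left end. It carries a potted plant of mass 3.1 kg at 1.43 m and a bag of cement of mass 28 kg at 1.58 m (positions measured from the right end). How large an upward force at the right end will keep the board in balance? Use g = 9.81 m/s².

Take moments about the left end.
Beam weight: 26 × 9.81 = 255.1 N down at 0.95 m → arm 0.95 m, τ = 255.1 × 0.95 = 242.3 N·m clockwise.
Potted plant: 3.1 × 9.81 = 30.41 N down at 1.43 m → arm 0.47 m, τ = 30.41 × 0.47 = 14.29 N·m clockwise.
Bag of cement: 28 × 9.81 = 274.7 N down at 1.58 m → arm 0.32 m, τ = 274.7 × 0.32 = 87.9 N·m clockwise.
Net moment of the loads = 344.5 N·m clockwise.
The upward force F acts at the right end, arm 1.9 m, giving F × 1.9 counterclockwise.
Setting net torque to zero: F × 1.9 = 344.5 → F = 344.5 / 1.9 = 181 N.

F ≈ 181 N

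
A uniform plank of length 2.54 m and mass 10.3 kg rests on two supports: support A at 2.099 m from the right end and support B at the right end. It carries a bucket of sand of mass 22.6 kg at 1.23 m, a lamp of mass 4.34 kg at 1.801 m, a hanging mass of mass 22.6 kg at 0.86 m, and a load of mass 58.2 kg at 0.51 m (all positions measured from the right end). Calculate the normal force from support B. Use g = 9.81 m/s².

Taking torques about support A:
Beam weight: 10.3 × 9.81 = 101 N down at 1.27 m → arm 0.829 m, τ = 101 × 0.829 = 83.73 N·m clockwise.
Bucket of sand: 22.6 × 9.81 = 221.7 N down at 1.23 m → arm 0.869 m, τ = 221.7 × 0.869 = 192.7 N·m clockwise.
Lamp: 4.34 × 9.81 = 42.58 N down at 1.801 m → arm 0.298 m, τ = 42.58 × 0.298 = 12.69 N·m clockwise.
Hanging mass: 22.6 × 9.81 = 221.7 N down at 0.86 m → arm 1.239 m, τ = 221.7 × 1.239 = 274.7 N·m clockwise.
Load: 58.2 × 9.81 = 570.9 N down at 0.51 m → arm 1.589 m, τ = 570.9 × 1.589 = 907.2 N·m clockwise.
Net load moment about support A = 1471 N·m clockwise.
Reaction R at support B is upward at 0 m, arm 2.099 m → moment R × 2.099 counterclockwise.
Balancing moments: R × 2.099 = 1471, giving R = 701 N.

R_B ≈ 701 N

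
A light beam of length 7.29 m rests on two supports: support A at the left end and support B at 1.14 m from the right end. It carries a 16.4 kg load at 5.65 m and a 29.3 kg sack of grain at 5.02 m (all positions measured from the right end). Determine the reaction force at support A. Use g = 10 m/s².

R_A ≈ 305 N

About support B:
Load: 16.4 × 10 = 164 N down at 5.65 m → arm 4.51 m, τ = 164 × 4.51 = 739.6 N·m counterclockwise.
Sack of grain: 29.3 × 10 = 293 N down at 5.02 m → arm 3.88 m, τ = 293 × 3.88 = 1137 N·m counterclockwise.
Net load moment about support B = 1877 N·m counterclockwise.
Reaction R at support A is upward at 7.29 m, arm 6.15 m → moment R × 6.15 clockwise.
Στ = 0 ⇒ R × 6.15 = 1877 ⇒ R = 305 N.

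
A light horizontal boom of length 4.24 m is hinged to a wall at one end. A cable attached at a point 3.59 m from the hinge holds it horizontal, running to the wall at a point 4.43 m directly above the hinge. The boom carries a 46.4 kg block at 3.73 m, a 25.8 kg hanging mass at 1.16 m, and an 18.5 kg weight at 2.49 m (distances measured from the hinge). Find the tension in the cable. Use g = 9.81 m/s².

Sum moments about the hinge (the unknown hinge reaction has zero arm there).
Block: 46.4 × 9.81 = 455.2 N down at 3.73 m → arm 3.73 m, τ = 455.2 × 3.73 = 1698 N·m clockwise.
Hanging mass: 25.8 × 9.81 = 253.1 N down at 1.16 m → arm 1.16 m, τ = 253.1 × 1.16 = 293.6 N·m clockwise.
Weight: 18.5 × 9.81 = 181.5 N down at 2.49 m → arm 2.49 m, τ = 181.5 × 2.49 = 451.9 N·m clockwise.
Total clockwise load moment = 2444 N·m.
The cable tension T acts at 3.59 m; only its component perpendicular to the boom, T sinθ, produces torque. sinθ = h/√(h²+d²) = 4.43/√(4.43²+3.59²) = 0.7769.
Balancing moments: T × 3.59 × 0.7769 = 2444, giving T = 2444 / 2.789 = 876 N.

T ≈ 876 N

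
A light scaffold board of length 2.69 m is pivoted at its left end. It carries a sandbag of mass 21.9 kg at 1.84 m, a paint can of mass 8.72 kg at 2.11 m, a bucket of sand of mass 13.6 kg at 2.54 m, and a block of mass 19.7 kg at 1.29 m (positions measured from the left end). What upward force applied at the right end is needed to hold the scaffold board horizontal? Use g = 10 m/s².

Sum moments about the left end (the unknown pivot reaction has zero arm there).
Sandbag: 21.9 × 10 = 219 N down at 1.84 m → arm 1.84 m, τ = 219 × 1.84 = 403 N·m clockwise.
Paint can: 8.72 × 10 = 87.2 N down at 2.11 m → arm 2.11 m, τ = 87.2 × 2.11 = 184 N·m clockwise.
Bucket of sand: 13.6 × 10 = 136 N down at 2.54 m → arm 2.54 m, τ = 136 × 2.54 = 345.4 N·m clockwise.
Block: 19.7 × 10 = 197 N down at 1.29 m → arm 1.29 m, τ = 197 × 1.29 = 254.1 N·m clockwise.
Net moment of the loads = 1186 N·m clockwise.
The upward force F acts at the right end, arm 2.69 m, giving F × 2.69 counterclockwise.
Στ = 0 ⇒ F × 2.69 = 1186 ⇒ F = 1186 / 2.69 = 441 N.

F ≈ 441 N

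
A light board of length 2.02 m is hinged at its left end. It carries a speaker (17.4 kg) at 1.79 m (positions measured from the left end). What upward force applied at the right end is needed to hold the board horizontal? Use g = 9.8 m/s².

Choose the left end as the axis so the unknown pivot reaction has zero arm there.
Speaker: 17.4 × 9.8 = 170.5 N down at 1.79 m → arm 1.79 m, τ = 170.5 × 1.79 = 305.2 N·m clockwise.
Net moment of the loads = 305.2 N·m clockwise.
The upward force F acts at the right end, arm 2.02 m, giving F × 2.02 counterclockwise.
Στ = 0 ⇒ F × 2.02 = 305.2 ⇒ F = 305.2 / 2.02 = 151 N.

F ≈ 151 N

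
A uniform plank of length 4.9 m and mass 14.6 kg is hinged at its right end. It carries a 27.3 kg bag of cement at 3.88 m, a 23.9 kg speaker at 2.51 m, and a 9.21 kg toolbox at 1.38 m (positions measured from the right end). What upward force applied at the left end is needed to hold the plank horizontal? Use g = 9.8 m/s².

Choose the right end as the axis so the unknown pivot reaction has zero arm there.
Beam weight: 14.6 × 9.8 = 143.1 N down at 2.45 m → arm 2.45 m, τ = 143.1 × 2.45 = 350.6 N·m counterclockwise.
Bag of cement: 27.3 × 9.8 = 267.5 N down at 3.88 m → arm 3.88 m, τ = 267.5 × 3.88 = 1038 N·m counterclockwise.
Speaker: 23.9 × 9.8 = 234.2 N down at 2.51 m → arm 2.51 m, τ = 234.2 × 2.51 = 587.8 N·m counterclockwise.
Toolbox: 9.21 × 9.8 = 90.26 N down at 1.38 m → arm 1.38 m, τ = 90.26 × 1.38 = 124.6 N·m counterclockwise.
Net moment of the loads = 2101 N·m counterclockwise.
The upward force F acts at the left end, arm 4.9 m, giving F × 4.9 clockwise.
Balancing moments: F × 4.9 = 2101, giving F = 2101 / 4.9 = 429 N.

F ≈ 429 N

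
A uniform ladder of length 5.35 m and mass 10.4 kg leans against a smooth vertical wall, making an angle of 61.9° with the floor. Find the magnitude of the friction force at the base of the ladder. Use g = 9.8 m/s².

About the foot of the ladder:
Ladder weight 10.4×9.8 = 101.9 N acts at 2.675 m along the ladder; its horizontal arm is 2.675·cos61.9° = 1.26 m → τ = 128.4 N·m clockwise.
Wall normal N acts horizontally at the top; its moment arm is the height L sinθ = 5.35·sin61.9° = 4.719 m, counterclockwise.
Balancing moments: N × 4.719 = 128.4, giving N = 27.2 N.
ΣFx = 0: friction at the foot balances the wall's push, so f = N_wall = 27.2 N.

f ≈ 27.2 N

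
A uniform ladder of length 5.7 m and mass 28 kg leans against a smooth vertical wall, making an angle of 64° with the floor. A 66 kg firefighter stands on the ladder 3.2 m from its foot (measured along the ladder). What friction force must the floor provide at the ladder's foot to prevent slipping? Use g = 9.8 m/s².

f ≈ 244 N

Choose the foot of the ladder as the axis so the floor normal and friction both act there and drop out.
Ladder weight 28×9.8 = 274.4 N acts at 2.85 m along the ladder; its horizontal arm is 2.85·cos64° = 1.249 m → τ = 342.7 N·m clockwise.
Firefighter: 66×9.8 = 646.8 N at 3.2 m → arm 1.403 m → τ = 907.5 N·m clockwise.
Wall normal N acts horizontally at the top; its moment arm is the height L sinθ = 5.7·sin64° = 5.123 m, counterclockwise.
Setting net torque to zero: N × 5.123 = 1250 → N = 244 N.
ΣFx = 0: friction at the foot balances the wall's push, so f = N_wall = 244 N.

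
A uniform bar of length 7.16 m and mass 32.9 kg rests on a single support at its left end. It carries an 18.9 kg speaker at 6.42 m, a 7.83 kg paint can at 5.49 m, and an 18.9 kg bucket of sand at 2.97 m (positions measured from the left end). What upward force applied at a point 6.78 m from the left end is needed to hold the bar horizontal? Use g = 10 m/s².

F ≈ 499 N

Choose the left end as the axis so the unknown pivot reaction has zero arm there.
Beam weight: 32.9 × 10 = 329 N down at 3.58 m → arm 3.58 m, τ = 329 × 3.58 = 1178 N·m clockwise.
Speaker: 18.9 × 10 = 189 N down at 6.42 m → arm 6.42 m, τ = 189 × 6.42 = 1213 N·m clockwise.
Paint can: 7.83 × 10 = 78.3 N down at 5.49 m → arm 5.49 m, τ = 78.3 × 5.49 = 429.9 N·m clockwise.
Bucket of sand: 18.9 × 10 = 189 N down at 2.97 m → arm 2.97 m, τ = 189 × 2.97 = 561.3 N·m clockwise.
Net moment of the loads = 3382 N·m clockwise.
The upward force F acts at a point 6.78 m from the left end, arm 6.78 m, giving F × 6.78 counterclockwise.
Setting net torque to zero: F × 6.78 = 3382 → F = 3382 / 6.78 = 499 N.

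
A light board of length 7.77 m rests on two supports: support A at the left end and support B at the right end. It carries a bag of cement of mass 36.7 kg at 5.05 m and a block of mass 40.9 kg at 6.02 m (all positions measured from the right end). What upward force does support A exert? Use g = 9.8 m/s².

Taking torques about support B:
Bag of cement: 36.7 × 9.8 = 359.7 N down at 5.05 m → arm 5.05 m, τ = 359.7 × 5.05 = 1816 N·m counterclockwise.
Block: 40.9 × 9.8 = 400.8 N down at 6.02 m → arm 6.02 m, τ = 400.8 × 6.02 = 2413 N·m counterclockwise.
Net load moment about support B = 4229 N·m counterclockwise.
Reaction R at support A is upward at 7.77 m, arm 7.77 m → moment R × 7.77 clockwise.
Στ = 0 ⇒ R × 7.77 = 4229 ⇒ R = 544 N.

R_A ≈ 544 N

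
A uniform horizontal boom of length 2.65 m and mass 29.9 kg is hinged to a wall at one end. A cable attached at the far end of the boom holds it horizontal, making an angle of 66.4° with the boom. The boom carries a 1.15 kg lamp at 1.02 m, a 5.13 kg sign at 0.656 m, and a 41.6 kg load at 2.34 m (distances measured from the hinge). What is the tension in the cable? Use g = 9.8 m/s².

T ≈ 571 N

About the hinge:
Beam weight: 29.9 × 9.8 = 293 N down at 1.325 m → arm 1.325 m, τ = 293 × 1.325 = 388.2 N·m clockwise.
Lamp: 1.15 × 9.8 = 11.27 N down at 1.02 m → arm 1.02 m, τ = 11.27 × 1.02 = 11.5 N·m clockwise.
Sign: 5.13 × 9.8 = 50.27 N down at 0.656 m → arm 0.656 m, τ = 50.27 × 0.656 = 32.98 N·m clockwise.
Load: 41.6 × 9.8 = 407.7 N down at 2.34 m → arm 2.34 m, τ = 407.7 × 2.34 = 954 N·m clockwise.
Total clockwise load moment = 1387 N·m.
The cable tension T acts at 2.65 m; only its component perpendicular to the boom, T sinθ, produces torque. sin 66.4° = 0.9164.
Balancing moments: T × 2.65 × 0.9164 = 1387, giving T = 1387 / 2.428 = 571 N.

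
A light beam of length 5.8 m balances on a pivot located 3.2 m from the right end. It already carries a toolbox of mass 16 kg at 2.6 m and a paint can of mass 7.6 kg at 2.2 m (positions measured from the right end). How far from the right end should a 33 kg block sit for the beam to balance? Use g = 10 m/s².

x ≈ 3.72 m from the right end

Choose the pivot (at 3.2 m from the right end) as the axis so the support reaction has zero arm there.
Toolbox: 16 × 10 = 160 N down at 2.6 m → arm 0.6 m, τ = 160 × 0.6 = 96 N·m clockwise.
Paint can: 7.6 × 10 = 76 N down at 2.2 m → arm 1 m, τ = 76 × 1 = 76 N·m clockwise.
Net moment of existing loads = 172 N·m clockwise.
The block weighs 33 × 10 = 330 N and must supply an equal counterclockwise moment, so its lever arm about the pivot is 172 / 330 = 0.521 m.
That puts it at 3.2 + 0.521 = 3.72 m from the right end.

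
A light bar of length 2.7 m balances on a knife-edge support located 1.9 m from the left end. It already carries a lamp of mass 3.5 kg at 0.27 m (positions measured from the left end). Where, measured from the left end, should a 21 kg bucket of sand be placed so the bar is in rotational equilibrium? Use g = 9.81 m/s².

x ≈ 2.17 m from the left end

Taking torques about the knife-edge support (at 1.9 m from the left end):
Lamp: 3.5 × 9.81 = 34.34 N down at 0.27 m → arm 1.63 m, τ = 34.34 × 1.63 = 55.97 N·m counterclockwise.
Net moment of existing loads = 55.97 N·m counterclockwise.
The bucket of sand weighs 21 × 9.81 = 206 N and must supply an equal clockwise moment, so its lever arm about the knife-edge support is 55.97 / 206 = 0.272 m.
That puts it at 1.9 + 0.272 = 2.17 m from the left end.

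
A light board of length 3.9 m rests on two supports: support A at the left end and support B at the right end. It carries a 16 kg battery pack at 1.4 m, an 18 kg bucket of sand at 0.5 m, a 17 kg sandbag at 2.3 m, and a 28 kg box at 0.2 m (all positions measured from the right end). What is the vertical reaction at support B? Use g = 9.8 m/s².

Sum moments about support A (its reaction then has zero moment arm).
Battery pack: 16 × 9.8 = 156.8 N down at 1.4 m → arm 2.5 m, τ = 156.8 × 2.5 = 392 N·m clockwise.
Bucket of sand: 18 × 9.8 = 176.4 N down at 0.5 m → arm 3.4 m, τ = 176.4 × 3.4 = 599.8 N·m clockwise.
Sandbag: 17 × 9.8 = 166.6 N down at 2.3 m → arm 1.6 m, τ = 166.6 × 1.6 = 266.6 N·m clockwise.
Box: 28 × 9.8 = 274.4 N down at 0.2 m → arm 3.7 m, τ = 274.4 × 3.7 = 1015 N·m clockwise.
Net load moment about support A = 2273 N·m clockwise.
Reaction R at support B is upward at 0 m, arm 3.9 m → moment R × 3.9 counterclockwise.
For rotational equilibrium, R × 3.9 = 2273, so R = 583 N.

R_B ≈ 583 N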